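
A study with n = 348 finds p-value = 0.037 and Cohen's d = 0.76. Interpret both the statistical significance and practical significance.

Statistically significant (p = 0.037 < 0.05). Cohen's d = 0.76 indicates a medium effect size. Both statistical and practical significance should be considered.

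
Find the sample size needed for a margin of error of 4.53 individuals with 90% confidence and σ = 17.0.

n = (z*σ/E)² = (1.645×17.0/4.53)² = 38.1 → n = 39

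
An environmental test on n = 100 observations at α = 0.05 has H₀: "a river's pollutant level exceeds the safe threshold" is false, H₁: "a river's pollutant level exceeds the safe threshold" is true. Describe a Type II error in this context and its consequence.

Type II error: failing to reject H₀ when it is false — concluding that a river's pollutant level exceeds the safe threshold is not supported when in fact it is. Consequence: allowing unsafe pollution to continue.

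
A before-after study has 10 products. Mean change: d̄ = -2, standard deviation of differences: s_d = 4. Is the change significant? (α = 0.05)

t = d̄/(s_d/√n) = -2/(4/√10) = -1.581. df = 9, critical t = ±2.262. Fail to reject H₀.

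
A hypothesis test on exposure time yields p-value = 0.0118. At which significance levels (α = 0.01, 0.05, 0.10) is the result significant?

p = 0.0118. Significant at: α = 0.05, 0.1.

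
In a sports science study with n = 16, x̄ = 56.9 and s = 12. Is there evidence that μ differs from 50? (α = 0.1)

t = (x̄ - μ₀)/(s/√n) = (56.9 - 50)/(12/√16) = 2.3. df = 15, critical t = ±1.753. Reject H₀.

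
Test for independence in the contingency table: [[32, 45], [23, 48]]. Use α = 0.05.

χ² = 1.328. df = 1, critical = 3.841. Fail to reject H₀. No evidence of dependence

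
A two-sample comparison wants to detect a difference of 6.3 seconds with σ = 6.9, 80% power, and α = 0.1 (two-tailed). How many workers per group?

n per group = 2(z_α/2 + z_β)²σ²/d² = 2×(1.645 + 0.84)²×6.9²/6.3² = 14.8 → n = 15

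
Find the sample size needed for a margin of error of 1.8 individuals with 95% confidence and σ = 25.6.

n = (z*σ/E)² = (1.96×25.6/1.8)² = 777.05 → n = 778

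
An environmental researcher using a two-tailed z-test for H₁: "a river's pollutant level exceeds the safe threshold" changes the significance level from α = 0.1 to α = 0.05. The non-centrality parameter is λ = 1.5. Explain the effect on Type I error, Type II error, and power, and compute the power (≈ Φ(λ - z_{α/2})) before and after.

Decreasing α from 0.1 to 0.05:
• Type I error rate decreases (α is the Type I rate by definition).
• Critical value moves from z_{α/2} = 1.645 to 1.96, so power = Φ(λ - z_{α/2}) goes from Φ(1.5 - 1.645) = 0.442 to Φ(1.5 - 1.96) = 0.323.
• Type II error rate β = 1 - power therefore increases (0.558 → 0.677).
Appropriate when false positives are costly — here, shutting down a compliant factory unnecessarily.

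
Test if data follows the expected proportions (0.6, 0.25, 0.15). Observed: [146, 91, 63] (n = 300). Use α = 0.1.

Expected: [180.0, 75.0, 45.0]. χ² = 17.036. df = 2, critical = 4.605. Reject H₀.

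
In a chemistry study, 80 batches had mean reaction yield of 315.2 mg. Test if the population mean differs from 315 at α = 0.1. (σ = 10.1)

z = (x̄ - μ₀)/(σ/√n) = (315.2 - 315)/(10.1/√80) = 0.177. Critical value: ±1.645. Since |0.177| ≤ 1.645, Fail to reject H₀.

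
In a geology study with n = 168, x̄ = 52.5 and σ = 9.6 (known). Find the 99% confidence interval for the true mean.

CI = x̄ ± z*(σ/√n) = 52.5 ± 2.576(9.6/√168) = 52.5 ± 1.91 = (50.59, 54.41)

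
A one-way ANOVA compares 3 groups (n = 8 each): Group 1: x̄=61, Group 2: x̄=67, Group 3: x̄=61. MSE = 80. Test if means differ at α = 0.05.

Grand mean = 63.0. SS_between = 192.0, MS_between = 96.0. F = 1.2, F_crit ≈ 3.467. Fail to reject H₀.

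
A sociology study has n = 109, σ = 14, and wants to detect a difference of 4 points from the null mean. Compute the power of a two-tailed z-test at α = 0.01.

SE = σ/√n = 14/√109 = 1.341. Non-centrality λ = d/SE = 4/1.341 = 2.983. Power ≈ Φ(λ - z_{α/2}) = Φ(2.983 - 2.576) = Φ(0.407) = 0.658.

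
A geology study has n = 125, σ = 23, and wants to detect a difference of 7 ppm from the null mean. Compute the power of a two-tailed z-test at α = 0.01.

SE = σ/√n = 23/√125 = 2.057. Non-centrality λ = d/SE = 7/2.057 = 3.403. Power ≈ Φ(λ - z_{α/2}) = Φ(3.403 - 2.576) = Φ(0.827) = 0.796.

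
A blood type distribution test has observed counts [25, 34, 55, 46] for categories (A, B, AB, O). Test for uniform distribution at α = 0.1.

Expected = 40 each. χ² = Σ(O-E)²/E = 13.05. df = 3, critical value = 6.251. Reject H₀.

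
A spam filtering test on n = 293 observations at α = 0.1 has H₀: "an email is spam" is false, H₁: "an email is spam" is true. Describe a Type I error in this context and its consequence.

Type I error: rejecting H₀ when it is true — concluding that an email is spam when in fact it is not. Consequence: a legitimate email is sent to the spam folder and the user misses it.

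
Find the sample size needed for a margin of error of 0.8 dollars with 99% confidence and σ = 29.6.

n = (z*σ/E)² = (2.576×29.6/0.8)² = 9084.4 → n = 9085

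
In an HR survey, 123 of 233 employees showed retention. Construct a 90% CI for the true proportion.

p̂ = 0.528. CI = p̂ ± z*√(p̂(1-p̂)/n) = (0.474, 0.582)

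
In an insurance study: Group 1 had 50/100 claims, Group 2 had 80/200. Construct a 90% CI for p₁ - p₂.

p̂₁ = 0.5, p̂₂ = 0.4. Difference = 0.1. CI = (-0.0, 0.2)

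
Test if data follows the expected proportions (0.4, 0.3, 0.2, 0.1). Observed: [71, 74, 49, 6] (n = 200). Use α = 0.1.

Expected: [80.0, 60.0, 40.0, 20.0]. χ² = 16.104. df = 3, critical = 6.251. Reject H₀.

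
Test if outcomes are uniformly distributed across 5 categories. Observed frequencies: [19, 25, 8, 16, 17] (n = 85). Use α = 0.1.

Expected = 17 each. χ² = Σ(O-E)²/E = 8.824. df = 4, critical value = 7.779. Reject H₀.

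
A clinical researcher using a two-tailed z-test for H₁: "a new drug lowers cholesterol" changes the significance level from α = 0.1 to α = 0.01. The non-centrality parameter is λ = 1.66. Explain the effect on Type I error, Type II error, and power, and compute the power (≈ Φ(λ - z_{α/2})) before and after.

Decreasing α from 0.1 to 0.01:
• Type I error rate decreases (α is the Type I rate by definition).
• Critical value moves from z_{α/2} = 1.645 to 2.576, so power = Φ(λ - z_{α/2}) goes from Φ(1.66 - 1.645) = 0.506 to Φ(1.66 - 2.576) = 0.18.
• Type II error rate β = 1 - power therefore increases (0.494 → 0.82).
Appropriate when false positives are costly — here, approving an ineffective drug — patients take a useless medication and may skip effective alternatives.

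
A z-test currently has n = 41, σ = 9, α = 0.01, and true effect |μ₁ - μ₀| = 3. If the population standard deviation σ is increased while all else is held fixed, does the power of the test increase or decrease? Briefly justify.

Power decreases: a larger σ inflates the standard error σ/√n, pulling the sampling distribution under H₁ back toward the critical value.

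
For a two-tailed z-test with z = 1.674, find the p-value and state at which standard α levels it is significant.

p = 2·P(Z > |1.674|) = 2·(1 - Φ(1.674)) ≈ 0.0941. Significant at α = 0.1.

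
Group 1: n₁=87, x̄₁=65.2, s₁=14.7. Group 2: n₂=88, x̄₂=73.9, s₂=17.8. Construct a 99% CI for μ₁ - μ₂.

Difference = -8.7. SE = √(14.7²/87 + 17.8²/88) = 2.467. CI = (-15.05, -2.35)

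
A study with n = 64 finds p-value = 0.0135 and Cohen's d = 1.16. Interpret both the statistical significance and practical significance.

Statistically significant (p = 0.0135 < 0.05). Cohen's d = 1.16 indicates a large effect size. Both statistical and practical significance should be considered.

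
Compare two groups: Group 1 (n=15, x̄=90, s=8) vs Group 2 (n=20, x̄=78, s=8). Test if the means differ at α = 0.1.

Pooled sp = 8.0. t = 4.392, df = 33. Critical t = ±1.692. Reject H₀.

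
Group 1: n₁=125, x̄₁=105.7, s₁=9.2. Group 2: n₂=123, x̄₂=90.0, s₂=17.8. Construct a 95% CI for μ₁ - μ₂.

Difference = 15.7. SE = √(9.2²/125 + 17.8²/123) = 1.804. CI = (12.16, 19.24)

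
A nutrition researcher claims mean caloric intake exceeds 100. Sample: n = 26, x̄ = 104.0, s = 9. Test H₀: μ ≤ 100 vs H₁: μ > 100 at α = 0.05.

t = (104.0 - 100)/(9/√26) = 2.266, df = 25. Critical t = 1.708. Reject H₀.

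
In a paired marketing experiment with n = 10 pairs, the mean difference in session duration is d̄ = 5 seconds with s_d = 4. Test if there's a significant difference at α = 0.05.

t = d̄/(s_d/√n) = 5/(4/√10) = 3.953. df = 9, critical t = ±2.262. Reject H₀.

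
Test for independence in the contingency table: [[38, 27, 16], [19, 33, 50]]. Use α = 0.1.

χ² = 22.333. df = 2, critical = 4.605. Reject H₀. Variables are dependent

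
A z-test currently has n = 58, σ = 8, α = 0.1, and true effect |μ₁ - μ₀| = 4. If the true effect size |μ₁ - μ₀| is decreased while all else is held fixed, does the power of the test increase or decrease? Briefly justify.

Power decreases: a smaller true effect decreases the non-centrality λ = |μ₁ - μ₀|/(σ/√n).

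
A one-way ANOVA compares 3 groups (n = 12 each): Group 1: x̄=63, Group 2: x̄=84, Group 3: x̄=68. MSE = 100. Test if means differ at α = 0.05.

Grand mean = 71.67. SS_between = 2888.0, MS_between = 1444.0. F = 14.44, F_crit ≈ 3.285. Reject H₀.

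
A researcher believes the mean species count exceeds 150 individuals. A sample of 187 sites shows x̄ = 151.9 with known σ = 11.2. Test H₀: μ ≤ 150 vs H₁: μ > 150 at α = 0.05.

z = 2.32. Critical value: 1.645. Reject H₀.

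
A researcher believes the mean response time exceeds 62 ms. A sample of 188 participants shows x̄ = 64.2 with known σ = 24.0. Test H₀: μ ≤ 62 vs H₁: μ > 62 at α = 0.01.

z = 1.257. Critical value: 2.33. Fail to reject H₀.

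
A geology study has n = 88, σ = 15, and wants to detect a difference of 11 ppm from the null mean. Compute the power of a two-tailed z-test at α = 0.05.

SE = σ/√n = 15/√88 = 1.599. Non-centrality λ = d/SE = 11/1.599 = 6.879. Power ≈ Φ(λ - z_{α/2}) = Φ(6.879 - 1.96) = Φ(4.919) = 1.0.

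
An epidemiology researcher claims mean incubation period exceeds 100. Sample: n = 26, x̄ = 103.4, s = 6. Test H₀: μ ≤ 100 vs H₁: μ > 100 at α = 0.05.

t = (103.4 - 100)/(6/√26) = 2.889, df = 25. Critical t = 1.708. Reject H₀.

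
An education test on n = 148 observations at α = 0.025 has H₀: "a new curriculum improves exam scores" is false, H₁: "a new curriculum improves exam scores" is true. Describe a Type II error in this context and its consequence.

Type II error: failing to reject H₀ when it is false — concluding that a new curriculum improves exam scores is not supported when in fact it is. Consequence: keeping the old curriculum when the new one would have helped students.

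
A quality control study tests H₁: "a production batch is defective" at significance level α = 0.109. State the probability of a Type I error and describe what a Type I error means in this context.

P(Type I error) = α = 0.109. A Type I error is rejecting H₀ when H₀ is actually true (false positive) — here, concluding that a production batch is defective when in fact this is not the case. Consequence: scrapping a good batch — wasted material and cost for no reason.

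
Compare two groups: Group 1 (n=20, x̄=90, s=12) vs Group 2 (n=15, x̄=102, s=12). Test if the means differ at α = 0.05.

Pooled sp = 12.0. t = -2.928, df = 33. Critical t = ±2.035. Reject H₀.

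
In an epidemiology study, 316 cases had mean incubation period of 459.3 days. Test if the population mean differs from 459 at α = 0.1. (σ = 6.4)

z = (x̄ - μ₀)/(σ/√n) = (459.3 - 459)/(6.4/√316) = 0.833. Critical value: ±1.645. Since |0.833| ≤ 1.645, Fail to reject H₀.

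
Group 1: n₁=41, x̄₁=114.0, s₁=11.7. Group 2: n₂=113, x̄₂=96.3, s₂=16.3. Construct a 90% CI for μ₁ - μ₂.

Difference = 17.7. SE = √(11.7²/41 + 16.3²/113) = 2.385. CI = (13.78, 21.62)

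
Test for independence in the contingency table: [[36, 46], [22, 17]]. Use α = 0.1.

χ² = 1.657. df = 1, critical = 2.706. Fail to reject H₀. No evidence of dependence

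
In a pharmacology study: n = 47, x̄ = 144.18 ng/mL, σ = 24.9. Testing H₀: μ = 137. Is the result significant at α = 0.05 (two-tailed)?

z = (144.18 - 137)/(24.9/√47) = 1.977. Since |z| > 1.96, significant at α = 0.05.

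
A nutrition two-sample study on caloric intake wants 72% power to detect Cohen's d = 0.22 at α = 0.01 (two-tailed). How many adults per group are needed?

z_{α/2} = 2.576, z_β = Φ⁻¹(0.72) = 0.583. For small effect (d = 0.22): n per group = 2(z_{α/2} + z_β)²/d² = 2(2.576 + 0.583)²/0.22² = 412.4 → 413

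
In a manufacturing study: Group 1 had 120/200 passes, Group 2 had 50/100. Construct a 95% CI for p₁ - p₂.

p̂₁ = 0.6, p̂₂ = 0.5. Difference = 0.1. CI = (-0.019, 0.219)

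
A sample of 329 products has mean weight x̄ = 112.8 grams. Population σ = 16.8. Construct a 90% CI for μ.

CI = x̄ ± z*(σ/√n) = 112.8 ± 1.645(16.8/√329) = 112.8 ± 1.52 = (111.28, 114.32)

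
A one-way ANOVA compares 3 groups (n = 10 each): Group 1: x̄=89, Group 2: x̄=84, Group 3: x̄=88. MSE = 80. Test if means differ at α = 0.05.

Grand mean = 87.0. SS_between = 140.0, MS_between = 70.0. F = 0.875, F_crit ≈ 3.354. Fail to reject H₀.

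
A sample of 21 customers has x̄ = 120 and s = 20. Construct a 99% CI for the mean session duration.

CI = x̄ ± t*(s/√n) = 120 ± 2.845(20/√21) = (107.58, 132.42)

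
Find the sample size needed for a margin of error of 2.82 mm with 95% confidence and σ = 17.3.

n = (z*σ/E)² = (1.96×17.3/2.82)² = 144.6 → n = 145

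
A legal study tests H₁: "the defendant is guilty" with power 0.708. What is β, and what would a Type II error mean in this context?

β = 1 - power = 1 - 0.708 = 0.292. A Type II error is failing to reject H₀ when H₀ is false (false negative) — here, failing to conclude that the defendant is guilty when in fact it is true. Consequence: acquitting a guilty person.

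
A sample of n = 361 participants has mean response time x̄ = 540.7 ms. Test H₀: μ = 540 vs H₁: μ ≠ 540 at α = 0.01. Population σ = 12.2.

z = (x̄ - μ₀)/(σ/√n) = (540.7 - 540)/(12.2/√361) = 1.09. Critical value: ±2.576. Since |1.09| ≤ 2.576, Fail to reject H₀.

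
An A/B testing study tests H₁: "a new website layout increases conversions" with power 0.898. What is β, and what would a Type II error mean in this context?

β = 1 - power = 1 - 0.898 = 0.102. A Type II error is failing to reject H₀ when H₀ is false (false negative) — here, failing to conclude that a new website layout increases conversions when in fact it is true. Consequence: discarding a layout that would have improved conversions — lost revenue.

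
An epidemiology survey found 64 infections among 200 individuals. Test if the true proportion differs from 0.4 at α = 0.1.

p̂ = 0.32, p₀ = 0.4. z = (p̂ - p₀)/√(p₀(1-p₀)/n) = -2.309. Critical: ±1.645. Reject H₀.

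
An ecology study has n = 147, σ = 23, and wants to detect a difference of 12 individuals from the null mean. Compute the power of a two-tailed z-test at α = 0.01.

SE = σ/√n = 23/√147 = 1.897. Non-centrality λ = d/SE = 12/1.897 = 6.326. Power ≈ Φ(λ - z_{α/2}) = Φ(6.326 - 2.576) = Φ(3.75) = 1.0.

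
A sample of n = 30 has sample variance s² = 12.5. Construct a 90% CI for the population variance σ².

df = 29. χ²_{0.05} = 42.557, χ²_{0.95} = 17.708. CI for σ² = ((n-1)s²/χ²_{α/2}, (n-1)s²/χ²_{1-α/2}) = (29·12.5/42.557, 29·12.5/17.708) = (8.52, 20.47)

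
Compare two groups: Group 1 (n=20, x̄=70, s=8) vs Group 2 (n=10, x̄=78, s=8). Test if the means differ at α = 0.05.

Pooled sp = 8.0. t = -2.582, df = 28. Critical t = ±2.048. Reject H₀.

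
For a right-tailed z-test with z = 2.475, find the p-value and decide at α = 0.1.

p = P(Z > 2.475) = 1 - Φ(2.475) ≈ 0.0067. Since p < 0.1, reject H₀ (significant) at α = 0.1.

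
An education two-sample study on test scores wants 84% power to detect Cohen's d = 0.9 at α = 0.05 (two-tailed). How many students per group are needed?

z_{α/2} = 1.96, z_β = Φ⁻¹(0.84) = 0.994. For large effect (d = 0.9): n per group = 2(z_{α/2} + z_β)²/d² = 2(1.96 + 0.994)²/0.9² = 21.5 → 22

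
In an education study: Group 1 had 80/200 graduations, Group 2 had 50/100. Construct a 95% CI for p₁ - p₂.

p̂₁ = 0.4, p̂₂ = 0.5. Difference = -0.1. CI = (-0.219, 0.019)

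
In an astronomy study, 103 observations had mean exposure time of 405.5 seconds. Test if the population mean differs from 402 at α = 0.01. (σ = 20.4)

z = (x̄ - μ₀)/(σ/√n) = (405.5 - 402)/(20.4/√103) = 1.741. Critical value: ±2.576. Since |1.741| ≤ 2.576, Fail to reject H₀.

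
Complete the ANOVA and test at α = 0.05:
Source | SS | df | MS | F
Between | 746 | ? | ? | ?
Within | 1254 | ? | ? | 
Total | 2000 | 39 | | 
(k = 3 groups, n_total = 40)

df_between = 2, df_within = 37. MS_between = 373.0, MS_within = 33.89. F = 11.006, F_crit ≈ 3.252. Reject H₀.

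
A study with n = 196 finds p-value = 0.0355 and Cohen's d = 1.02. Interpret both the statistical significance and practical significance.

Statistically significant (p = 0.0355 < 0.05). Cohen's d = 1.02 indicates a large effect size. Both statistical and practical significance should be considered.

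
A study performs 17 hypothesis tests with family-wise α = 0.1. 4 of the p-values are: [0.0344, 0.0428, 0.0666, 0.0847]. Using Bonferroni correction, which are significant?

Bonferroni α = 0.1/17 = 0.00588. None of the given p-values are significant.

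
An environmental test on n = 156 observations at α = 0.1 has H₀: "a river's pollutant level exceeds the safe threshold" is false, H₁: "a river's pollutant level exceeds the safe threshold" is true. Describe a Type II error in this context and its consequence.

Type II error: failing to reject H₀ when it is false — concluding that a river's pollutant level exceeds the safe threshold is not supported when in fact it is. Consequence: allowing unsafe pollution to continue.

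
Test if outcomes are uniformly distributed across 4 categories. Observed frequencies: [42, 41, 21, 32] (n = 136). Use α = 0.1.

Expected = 34 each. χ² = Σ(O-E)²/E = 8.412. df = 3, critical value = 6.251. Reject H₀.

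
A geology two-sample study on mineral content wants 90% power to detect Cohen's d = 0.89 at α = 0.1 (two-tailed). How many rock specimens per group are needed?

z_{α/2} = 1.645, z_β = Φ⁻¹(0.9) = 1.282. For large effect (d = 0.89): n per group = 2(z_{α/2} + z_β)²/d² = 2(1.645 + 1.282)²/0.89² = 21.6 → 22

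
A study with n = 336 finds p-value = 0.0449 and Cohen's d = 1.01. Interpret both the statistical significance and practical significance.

Statistically significant (p = 0.0449 < 0.05). Cohen's d = 1.01 indicates a large effect size. Both statistical and practical significance should be considered.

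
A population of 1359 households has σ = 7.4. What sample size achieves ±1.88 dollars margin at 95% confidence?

Without FPC: n₀ = (1.96×7.4/1.88)² = 59.52. With FPC: n = n₀N/(n₀+N-1) = 57.1 → n = 58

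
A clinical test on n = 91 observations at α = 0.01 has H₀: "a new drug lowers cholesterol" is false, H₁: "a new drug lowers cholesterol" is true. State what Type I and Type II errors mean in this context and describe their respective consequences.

Type I (false positive): concluding that a new drug lowers cholesterol when it is not — approving an ineffective drug — patients take a useless medication and may skip effective alternatives. Type II (false negative): failing to conclude that a new drug lowers cholesterol when it is — shelving an effective drug — patients miss out on a treatment that would have helped. Which is costlier depends on domain priorities and is a judgement call rather than a statistical fact.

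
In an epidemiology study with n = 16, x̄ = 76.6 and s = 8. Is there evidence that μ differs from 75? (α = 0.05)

t = (x̄ - μ₀)/(s/√n) = (76.6 - 75)/(8/√16) = 0.8. df = 15, critical t = ±2.131. Fail to reject H₀.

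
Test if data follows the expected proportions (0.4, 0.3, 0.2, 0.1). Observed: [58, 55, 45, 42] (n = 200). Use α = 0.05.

Expected: [80.0, 60.0, 40.0, 20.0]. χ² = 31.292. df = 3, critical = 7.815. Reject H₀.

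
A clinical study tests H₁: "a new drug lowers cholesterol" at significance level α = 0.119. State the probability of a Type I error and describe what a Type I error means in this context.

P(Type I error) = α = 0.119. A Type I error is rejecting H₀ when H₀ is actually true (false positive) — here, concluding that a new drug lowers cholesterol when in fact this is not the case. Consequence: approving an ineffective drug — patients take a useless medication and may skip effective alternatives.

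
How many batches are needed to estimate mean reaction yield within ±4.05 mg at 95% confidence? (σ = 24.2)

n = (z*σ/E)² = (1.96×24.2/4.05)² = 137.2 → n = 138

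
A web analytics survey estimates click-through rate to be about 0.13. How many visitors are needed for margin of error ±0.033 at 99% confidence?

n = z²p(1-p)/E² = 2.576²×0.13×0.87/0.033² = 689.2 → n = 690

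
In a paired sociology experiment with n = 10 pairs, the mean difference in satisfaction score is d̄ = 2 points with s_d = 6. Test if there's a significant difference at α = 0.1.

t = d̄/(s_d/√n) = 2/(6/√10) = 1.054. df = 9, critical t = ±1.833. Fail to reject H₀.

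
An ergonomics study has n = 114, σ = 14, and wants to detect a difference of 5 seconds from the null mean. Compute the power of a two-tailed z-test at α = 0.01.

SE = σ/√n = 14/√114 = 1.311. Non-centrality λ = d/SE = 5/1.311 = 3.813. Power ≈ Φ(λ - z_{α/2}) = Φ(3.813 - 2.576) = Φ(1.237) = 0.892.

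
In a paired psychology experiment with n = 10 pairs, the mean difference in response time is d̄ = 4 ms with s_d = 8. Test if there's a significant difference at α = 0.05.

t = d̄/(s_d/√n) = 4/(8/√10) = 1.581. df = 9, critical t = ±2.262. Fail to reject H₀.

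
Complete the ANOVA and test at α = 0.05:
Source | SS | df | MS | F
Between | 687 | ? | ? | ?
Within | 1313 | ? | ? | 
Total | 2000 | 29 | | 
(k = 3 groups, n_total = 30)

df_between = 2, df_within = 27. MS_between = 343.5, MS_within = 48.63. F = 7.064, F_crit ≈ 3.354. Reject H₀.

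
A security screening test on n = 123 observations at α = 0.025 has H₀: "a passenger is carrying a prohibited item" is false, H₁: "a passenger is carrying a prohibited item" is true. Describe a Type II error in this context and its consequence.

Type II error: failing to reject H₀ when it is false — concluding that a passenger is carrying a prohibited item is not supported when in fact it is. Consequence: letting a prohibited item through — security breach.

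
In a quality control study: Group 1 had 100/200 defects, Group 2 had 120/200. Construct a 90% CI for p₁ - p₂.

p̂₁ = 0.5, p̂₂ = 0.6. Difference = -0.1. CI = (-0.181, -0.019)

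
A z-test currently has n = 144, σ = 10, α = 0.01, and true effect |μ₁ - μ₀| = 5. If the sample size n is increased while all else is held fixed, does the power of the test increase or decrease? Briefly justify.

Power increases: a larger n shrinks the standard error σ/√n, moving the sampling distribution under H₁ further from the critical value.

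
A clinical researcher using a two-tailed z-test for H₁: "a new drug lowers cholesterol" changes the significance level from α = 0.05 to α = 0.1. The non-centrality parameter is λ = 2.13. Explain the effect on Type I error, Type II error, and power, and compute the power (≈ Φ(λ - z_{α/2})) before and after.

Increasing α from 0.05 to 0.1:
• Type I error rate increases (α is the Type I rate by definition).
• Critical value moves from z_{α/2} = 1.96 to 1.645, so power = Φ(λ - z_{α/2}) goes from Φ(2.13 - 1.96) = 0.567 to Φ(2.13 - 1.645) = 0.686.
• Type II error rate β = 1 - power therefore decreases (0.433 → 0.314).
Appropriate when false negatives are costly — here, shelving an effective drug — patients miss out on a treatment that would have helped.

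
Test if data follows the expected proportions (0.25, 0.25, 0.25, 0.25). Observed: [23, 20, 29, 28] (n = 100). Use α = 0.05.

Expected: [25.0, 25.0, 25.0, 25.0]. χ² = 2.16. df = 3, critical = 7.815. Fail to reject H₀.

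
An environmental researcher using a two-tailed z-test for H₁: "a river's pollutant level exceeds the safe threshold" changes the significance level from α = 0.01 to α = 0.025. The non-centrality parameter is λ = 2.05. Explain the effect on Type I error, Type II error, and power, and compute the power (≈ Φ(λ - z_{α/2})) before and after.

Increasing α from 0.01 to 0.025:
• Type I error rate increases (α is the Type I rate by definition).
• Critical value moves from z_{α/2} = 2.576 to 2.241, so power = Φ(λ - z_{α/2}) goes from Φ(2.05 - 2.576) = 0.299 to Φ(2.05 - 2.241) = 0.424.
• Type II error rate β = 1 - power therefore decreases (0.701 → 0.576).
Appropriate when false negatives are costly — here, allowing unsafe pollution to continue.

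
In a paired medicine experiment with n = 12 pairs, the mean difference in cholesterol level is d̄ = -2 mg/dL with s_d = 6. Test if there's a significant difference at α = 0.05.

t = d̄/(s_d/√n) = -2/(6/√12) = -1.155. df = 11, critical t = ±2.201. Fail to reject H₀.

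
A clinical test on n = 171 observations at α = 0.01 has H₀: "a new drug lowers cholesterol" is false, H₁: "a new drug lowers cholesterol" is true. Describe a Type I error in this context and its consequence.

Type I error: rejecting H₀ when it is true — concluding that a new drug lowers cholesterol when in fact it is not. Consequence: approving an ineffective drug — patients take a useless medication and may skip effective alternatives.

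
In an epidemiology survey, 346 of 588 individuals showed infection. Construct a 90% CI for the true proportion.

p̂ = 0.588. CI = p̂ ± z*√(p̂(1-p̂)/n) = (0.555, 0.622)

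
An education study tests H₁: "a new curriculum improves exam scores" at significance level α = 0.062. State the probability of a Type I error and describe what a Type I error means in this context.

P(Type I error) = α = 0.062. A Type I error is rejecting H₀ when H₀ is actually true (false positive) — here, concluding that a new curriculum improves exam scores when in fact this is not the case. Consequence: adopting a curriculum that gives no real benefit — disruption for nothing.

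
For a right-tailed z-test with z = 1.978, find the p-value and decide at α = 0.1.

p = P(Z > 1.978) = 1 - Φ(1.978) ≈ 0.024. Since p < 0.1, reject H₀ (significant) at α = 0.1.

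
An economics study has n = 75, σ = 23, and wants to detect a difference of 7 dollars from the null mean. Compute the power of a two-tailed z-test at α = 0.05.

SE = σ/√n = 23/√75 = 2.656. Non-centrality λ = d/SE = 7/2.656 = 2.636. Power ≈ Φ(λ - z_{α/2}) = Φ(2.636 - 1.96) = Φ(0.676) = 0.75.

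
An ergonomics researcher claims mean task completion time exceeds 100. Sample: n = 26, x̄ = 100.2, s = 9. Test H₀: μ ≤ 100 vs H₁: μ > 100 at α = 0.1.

t = (100.2 - 100)/(9/√26) = 0.113, df = 25. Critical t = 1.316. Fail to reject H₀.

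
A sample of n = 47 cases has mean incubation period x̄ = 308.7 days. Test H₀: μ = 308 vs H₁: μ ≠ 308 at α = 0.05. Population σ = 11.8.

z = (x̄ - μ₀)/(σ/√n) = (308.7 - 308)/(11.8/√47) = 0.407. Critical value: ±1.96. Since |0.407| ≤ 1.96, Fail to reject H₀.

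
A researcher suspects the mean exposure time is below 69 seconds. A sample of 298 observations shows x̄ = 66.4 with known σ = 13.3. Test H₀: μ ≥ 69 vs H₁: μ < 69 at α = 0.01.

z = -3.375. Critical value: -2.33. Reject H₀.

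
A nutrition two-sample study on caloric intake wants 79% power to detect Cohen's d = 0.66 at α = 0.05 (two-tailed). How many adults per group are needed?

z_{α/2} = 1.96, z_β = Φ⁻¹(0.79) = 0.806. For medium effect (d = 0.66): n per group = 2(z_{α/2} + z_β)²/d² = 2(1.96 + 0.806)²/0.66² = 35.1 → 36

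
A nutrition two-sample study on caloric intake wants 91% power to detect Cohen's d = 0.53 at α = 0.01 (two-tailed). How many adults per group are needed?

z_{α/2} = 2.576, z_β = Φ⁻¹(0.91) = 1.341. For medium effect (d = 0.53): n per group = 2(z_{α/2} + z_β)²/d² = 2(2.576 + 1.341)²/0.53² = 109.2 → 110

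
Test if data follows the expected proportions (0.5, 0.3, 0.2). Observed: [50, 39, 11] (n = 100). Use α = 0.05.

Expected: [50.0, 30.0, 20.0]. χ² = 6.75. df = 2, critical = 5.991. Reject H₀.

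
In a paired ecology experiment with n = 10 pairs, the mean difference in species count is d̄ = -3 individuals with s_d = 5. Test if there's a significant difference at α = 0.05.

t = d̄/(s_d/√n) = -3/(5/√10) = -1.897. df = 9, critical t = ±2.262. Fail to reject H₀.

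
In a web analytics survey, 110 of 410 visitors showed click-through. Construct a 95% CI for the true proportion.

p̂ = 0.268. CI = p̂ ± z*√(p̂(1-p̂)/n) = (0.225, 0.311)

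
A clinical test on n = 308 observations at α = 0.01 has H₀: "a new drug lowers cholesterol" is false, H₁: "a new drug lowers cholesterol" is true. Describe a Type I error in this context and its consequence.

Type I error: rejecting H₀ when it is true — concluding that a new drug lowers cholesterol when in fact it is not. Consequence: approving an ineffective drug — patients take a useless medication and may skip effective alternatives.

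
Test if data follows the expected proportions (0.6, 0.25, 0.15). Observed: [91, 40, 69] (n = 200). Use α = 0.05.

Expected: [120.0, 50.0, 30.0]. χ² = 59.708. df = 2, critical = 5.991. Reject H₀.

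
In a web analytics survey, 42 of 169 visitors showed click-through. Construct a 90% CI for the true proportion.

p̂ = 0.249. CI = p̂ ± z*√(p̂(1-p̂)/n) = (0.194, 0.303)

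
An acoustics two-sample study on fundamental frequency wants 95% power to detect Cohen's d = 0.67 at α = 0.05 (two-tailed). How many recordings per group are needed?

z_{α/2} = 1.96, z_β = Φ⁻¹(0.95) = 1.645. For medium effect (d = 0.67): n per group = 2(z_{α/2} + z_β)²/d² = 2(1.96 + 1.645)²/0.67² = 57.9 → 58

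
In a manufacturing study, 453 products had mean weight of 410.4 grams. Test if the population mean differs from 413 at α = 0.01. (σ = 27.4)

z = (x̄ - μ₀)/(σ/√n) = (410.4 - 413)/(27.4/√453) = -2.02. Critical value: ±2.576. Since |-2.02| ≤ 2.576, Fail to reject H₀.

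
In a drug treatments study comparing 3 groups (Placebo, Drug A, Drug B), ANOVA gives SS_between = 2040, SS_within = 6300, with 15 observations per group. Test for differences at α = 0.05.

df_between = 2, df_within = 42. F = MS_between/MS_within = 1020.0/150.0 = 6.8. F_crit ≈ 3.22. Reject H₀. At least one mean differs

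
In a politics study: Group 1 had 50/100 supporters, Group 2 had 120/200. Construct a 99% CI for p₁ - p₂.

p̂₁ = 0.5, p̂₂ = 0.6. Difference = -0.1. CI = (-0.257, 0.057)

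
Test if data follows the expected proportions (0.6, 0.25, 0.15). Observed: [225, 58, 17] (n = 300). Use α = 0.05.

Expected: [180.0, 75.0, 45.0]. χ² = 32.526. df = 2, critical = 5.991. Reject H₀.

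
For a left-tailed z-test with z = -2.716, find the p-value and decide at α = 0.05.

p = P(Z < -2.716) = Φ(-2.716) ≈ 0.0033. Since p < 0.05, reject H₀ (significant) at α = 0.05.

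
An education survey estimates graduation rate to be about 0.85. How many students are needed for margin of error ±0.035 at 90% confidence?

n = z²p(1-p)/E² = 1.645²×0.85×0.15/0.035² = 281.6 → n = 282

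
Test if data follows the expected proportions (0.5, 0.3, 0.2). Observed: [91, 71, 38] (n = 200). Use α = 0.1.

Expected: [100.0, 60.0, 40.0]. χ² = 2.927. df = 2, critical = 4.605. Fail to reject H₀.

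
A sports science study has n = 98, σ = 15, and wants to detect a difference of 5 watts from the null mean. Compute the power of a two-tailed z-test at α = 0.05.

SE = σ/√n = 15/√98 = 1.515. Non-centrality λ = d/SE = 5/1.515 = 3.3. Power ≈ Φ(λ - z_{α/2}) = Φ(3.3 - 1.96) = Φ(1.34) = 0.91.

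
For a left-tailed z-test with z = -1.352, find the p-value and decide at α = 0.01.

p = P(Z < -1.352) = Φ(-1.352) ≈ 0.0882. Since p ≥ 0.01, fail to reject H₀ (not significant) at α = 0.01.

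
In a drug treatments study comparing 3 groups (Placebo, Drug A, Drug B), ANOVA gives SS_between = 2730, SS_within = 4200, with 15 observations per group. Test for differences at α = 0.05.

df_between = 2, df_within = 42. F = MS_between/MS_within = 1365.0/100.0 = 13.65. F_crit ≈ 3.22. Reject H₀. At least one mean differs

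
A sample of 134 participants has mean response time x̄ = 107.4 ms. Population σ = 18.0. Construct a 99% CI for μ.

CI = x̄ ± z*(σ/√n) = 107.4 ± 2.576(18.0/√134) = 107.4 ± 4.01 = (103.39, 111.41)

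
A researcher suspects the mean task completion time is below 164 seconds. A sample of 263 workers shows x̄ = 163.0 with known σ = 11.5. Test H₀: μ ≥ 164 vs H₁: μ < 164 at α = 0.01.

z = -1.41. Critical value: -2.33. Fail to reject H₀.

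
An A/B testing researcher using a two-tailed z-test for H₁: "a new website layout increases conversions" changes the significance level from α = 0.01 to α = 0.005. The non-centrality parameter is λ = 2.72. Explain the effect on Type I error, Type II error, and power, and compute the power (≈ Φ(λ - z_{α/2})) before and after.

Decreasing α from 0.01 to 0.005:
• Type I error rate decreases (α is the Type I rate by definition).
• Critical value moves from z_{α/2} = 2.576 to 2.807, so power = Φ(λ - z_{α/2}) goes from Φ(2.72 - 2.576) = 0.557 to Φ(2.72 - 2.807) = 0.465.
• Type II error rate β = 1 - power therefore increases (0.443 → 0.535).
Appropriate when false positives are costly — here, rolling out a layout that doesn't actually help — wasted engineering effort.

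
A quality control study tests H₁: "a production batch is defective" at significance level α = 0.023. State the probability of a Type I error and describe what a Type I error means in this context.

P(Type I error) = α = 0.023. A Type I error is rejecting H₀ when H₀ is actually true (false positive) — here, concluding that a production batch is defective when in fact this is not the case. Consequence: scrapping a good batch — wasted material and cost for no reason.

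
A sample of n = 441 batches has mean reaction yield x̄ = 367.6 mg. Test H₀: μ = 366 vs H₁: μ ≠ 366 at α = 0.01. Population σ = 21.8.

z = (x̄ - μ₀)/(σ/√n) = (367.6 - 366)/(21.8/√441) = 1.541. Critical value: ±2.576. Since |1.541| ≤ 2.576, Fail to reject H₀.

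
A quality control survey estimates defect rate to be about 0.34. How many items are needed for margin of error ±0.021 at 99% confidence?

n = z²p(1-p)/E² = 2.576²×0.34×0.66/0.021² = 3376.6 → n = 3377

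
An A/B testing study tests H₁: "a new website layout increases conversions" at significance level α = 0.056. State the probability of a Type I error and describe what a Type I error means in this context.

P(Type I error) = α = 0.056. A Type I error is rejecting H₀ when H₀ is actually true (false positive) — here, concluding that a new website layout increases conversions when in fact this is not the case. Consequence: rolling out a layout that doesn't actually help — wasted engineering effort.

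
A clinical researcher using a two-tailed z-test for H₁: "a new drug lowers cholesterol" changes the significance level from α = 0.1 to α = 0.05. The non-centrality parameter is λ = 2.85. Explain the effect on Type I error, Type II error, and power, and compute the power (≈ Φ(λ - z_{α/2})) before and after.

Decreasing α from 0.1 to 0.05:
• Type I error rate decreases (α is the Type I rate by definition).
• Critical value moves from z_{α/2} = 1.645 to 1.96, so power = Φ(λ - z_{α/2}) goes from Φ(2.85 - 1.645) = 0.886 to Φ(2.85 - 1.96) = 0.813.
• Type II error rate β = 1 - power therefore increases (0.114 → 0.187).
Appropriate when false positives are costly — here, approving an ineffective drug — patients take a useless medication and may skip effective alternatives.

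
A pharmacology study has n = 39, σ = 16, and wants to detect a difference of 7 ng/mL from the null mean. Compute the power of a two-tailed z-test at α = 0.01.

SE = σ/√n = 16/√39 = 2.562. Non-centrality λ = d/SE = 7/2.562 = 2.732. Power ≈ Φ(λ - z_{α/2}) = Φ(2.732 - 2.576) = Φ(0.156) = 0.562.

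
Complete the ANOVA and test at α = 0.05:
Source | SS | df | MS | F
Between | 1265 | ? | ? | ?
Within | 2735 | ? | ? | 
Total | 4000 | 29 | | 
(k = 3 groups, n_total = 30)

df_between = 2, df_within = 27. MS_between = 632.5, MS_within = 101.3. F = 6.244, F_crit ≈ 3.354. Reject H₀.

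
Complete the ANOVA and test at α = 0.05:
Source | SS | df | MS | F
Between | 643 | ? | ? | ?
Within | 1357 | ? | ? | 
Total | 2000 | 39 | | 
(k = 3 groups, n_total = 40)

df_between = 2, df_within = 37. MS_between = 321.5, MS_within = 36.68. F = 8.766, F_crit ≈ 3.252. Reject H₀.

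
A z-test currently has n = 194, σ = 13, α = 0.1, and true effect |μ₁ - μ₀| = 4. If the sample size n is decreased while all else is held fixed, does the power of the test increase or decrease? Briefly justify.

Power decreases: a smaller n inflates the standard error σ/√n, pulling the sampling distribution under H₁ back toward the critical value.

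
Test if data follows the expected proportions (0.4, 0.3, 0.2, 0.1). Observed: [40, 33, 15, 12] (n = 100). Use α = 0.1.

Expected: [40.0, 30.0, 20.0, 10.0]. χ² = 1.95. df = 3, critical = 6.251. Fail to reject H₀.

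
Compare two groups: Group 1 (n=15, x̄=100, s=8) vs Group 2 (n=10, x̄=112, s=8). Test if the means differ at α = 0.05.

Pooled sp = 8.0. t = -3.674, df = 23. Critical t = ±2.069. Reject H₀.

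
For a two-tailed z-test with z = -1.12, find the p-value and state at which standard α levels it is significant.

p = 2·P(Z > |-1.12|) = 2·(1 - Φ(1.12)) ≈ 0.2627. Not significant at any standard level.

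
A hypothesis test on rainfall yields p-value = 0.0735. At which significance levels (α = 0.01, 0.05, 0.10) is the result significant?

p = 0.0735. Significant at: α = 0.1.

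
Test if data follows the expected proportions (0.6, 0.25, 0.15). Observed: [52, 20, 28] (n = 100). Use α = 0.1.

Expected: [60.0, 25.0, 15.0]. χ² = 13.333. df = 2, critical = 4.605. Reject H₀.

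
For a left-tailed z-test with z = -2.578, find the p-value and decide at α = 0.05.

p = P(Z < -2.578) = Φ(-2.578) ≈ 0.005. Since p < 0.05, reject H₀ (significant) at α = 0.05.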